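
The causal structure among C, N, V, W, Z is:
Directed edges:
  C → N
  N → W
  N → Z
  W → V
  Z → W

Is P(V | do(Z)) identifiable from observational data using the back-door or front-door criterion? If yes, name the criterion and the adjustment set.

desc(Z)\{Z}={V,W}; candidates ⊆ {C,N}.
size 0: {}; under {} Z still reaches {C,N,V,W} ∋ V.
{N}: Z⊥V given {N} in G with Z→· removed — back-door holds.
P(V|do(Z)) = Σ_{N} P(V|Z,N)·P(N).

P(V|do(Z)): backdoor, adjust for {N}.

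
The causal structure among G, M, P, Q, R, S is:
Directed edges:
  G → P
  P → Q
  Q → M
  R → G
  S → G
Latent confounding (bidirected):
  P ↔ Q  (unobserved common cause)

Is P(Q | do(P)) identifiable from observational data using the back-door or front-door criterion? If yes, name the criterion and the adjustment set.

desc(P)\{P}={M,Q}; candidates ⊆ {G,R,S}.
P↔Q: latent back-door arc(s) into P.
size 0: {}; under {} P still reaches {G,M,Q,R,S} ∋ Q.
size 1: {G}, {R}, {S}; under {G} P still reaches {M,Q} ∋ Q.
size 2: {G,R}, {G,S}, {R,S}; under {G,R} P still reaches {M,Q} ∋ Q.
P↔Q cannot be blocked by any observed set — no back-door set.
No mediator lies on a directed P→…→Q path.
Neither criterion identifies P(Q|do(P)) in this graph.

P(Q|do(P)): not identifiable (no BD/FD set).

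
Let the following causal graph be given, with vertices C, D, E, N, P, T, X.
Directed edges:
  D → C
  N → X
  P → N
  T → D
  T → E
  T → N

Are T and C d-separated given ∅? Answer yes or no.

Bayes-Ball from T | ∅ reaches {C,D,E,N,X}.
C ∈ reach(T|∅) ⇒ T ⊥̸ C | ∅.

No — T and C are d-connected given ∅.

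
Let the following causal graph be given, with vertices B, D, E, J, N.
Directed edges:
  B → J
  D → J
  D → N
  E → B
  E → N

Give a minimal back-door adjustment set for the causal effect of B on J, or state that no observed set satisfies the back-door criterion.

desc(B)\{B}={J}; candidates ⊆ {D,E,N}.
∅: B⊥J given ∅ in G with B→· removed — back-door holds.

B→J: minimal back-door set ∅.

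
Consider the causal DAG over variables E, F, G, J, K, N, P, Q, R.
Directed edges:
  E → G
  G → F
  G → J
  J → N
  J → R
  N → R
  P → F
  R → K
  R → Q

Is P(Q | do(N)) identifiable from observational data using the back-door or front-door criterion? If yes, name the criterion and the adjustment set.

desc(N)\{N}={K,Q,R}; candidates ⊆ {E,F,G,J,P}.
size 0: {}; under {} N still reaches {E,F,G,J,K,Q,R} ∋ Q.
{J}: N⊥Q given {J} in G with N→· removed — back-door holds.
P(Q|do(N)) = Σ_{J} P(Q|N,J)·P(J).

P(Q|do(N)): backdoor, adjust for {J}.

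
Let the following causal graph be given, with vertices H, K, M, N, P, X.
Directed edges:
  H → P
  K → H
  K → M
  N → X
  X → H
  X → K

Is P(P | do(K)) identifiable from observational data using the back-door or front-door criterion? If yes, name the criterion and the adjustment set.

desc(K)\{K}={H,M,P}; candidates ⊆ {N,X}.
size 0: {}; under {} K still reaches {H,N,P,X} ∋ P.
{X}: K⊥P given {X} in G with K→· removed — back-door holds.
P(P|do(K)) = Σ_{X} P(P|K,X)·P(X).

P(P|do(K)): backdoor, adjust for {X}.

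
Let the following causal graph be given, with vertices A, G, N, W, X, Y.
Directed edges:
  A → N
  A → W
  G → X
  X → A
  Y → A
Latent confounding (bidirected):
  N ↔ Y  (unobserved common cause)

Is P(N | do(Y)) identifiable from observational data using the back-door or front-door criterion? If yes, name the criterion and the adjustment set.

P(N|do(Y)): frontdoor, adjust for {A}.

desc(Y)\{Y}={A,N,W}; candidates ⊆ {G,X}.
Y↔N: latent back-door arc(s) into Y.
size 0: {}; under {} Y still reaches {N} ∋ N.
size 1: {G}, {X}; under {G} Y still reaches {N} ∋ N.
size 2: {G,X}; under {G,X} Y still reaches {N} ∋ N.
Y↔N cannot be blocked by any observed set — no back-door set.
{A}: (i) intercepts every directed Y→N path; (ii) no back-door Y→{A}; (iii) {Y} blocks every back-door {A}→N. Front-door holds.
P(N|do(Y)) = Σ_{A} P(A|Y) Σ_{Y'} P(N|A,Y')P(Y').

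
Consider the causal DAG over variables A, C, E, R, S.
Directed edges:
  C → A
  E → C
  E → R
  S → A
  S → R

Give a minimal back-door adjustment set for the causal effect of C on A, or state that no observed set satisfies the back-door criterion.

desc(C)\{C}={A}; candidates ⊆ {E,R,S}.
∅: C⊥A given ∅ in G with C→· removed — back-door holds.

C→A: minimal back-door set ∅.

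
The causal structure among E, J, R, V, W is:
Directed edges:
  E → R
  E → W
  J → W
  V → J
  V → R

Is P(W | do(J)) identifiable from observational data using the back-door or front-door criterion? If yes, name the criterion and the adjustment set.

P(W|do(J)): backdoor, adjust for ∅.

desc(J)\{J}={W}; candidates ⊆ {E,R,V}.
∅: J⊥W given ∅ in G with J→· removed — back-door holds.
P(W|do(J)) = P(W|J) — no adjustment needed.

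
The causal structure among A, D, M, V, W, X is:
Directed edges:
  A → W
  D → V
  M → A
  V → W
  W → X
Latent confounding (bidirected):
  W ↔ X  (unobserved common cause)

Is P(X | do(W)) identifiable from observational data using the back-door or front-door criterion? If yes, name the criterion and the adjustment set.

P(X|do(W)): not identifiable (no BD/FD set).

desc(W)\{W}={X}; candidates ⊆ {A,D,M,V}.
W↔X: latent back-door arc(s) into W.
size 0: {}; under {} W still reaches {A,D,M,V,X} ∋ X.
size 1: {A}, {D}, {M} …(+1); under {A} W still reaches {D,V,X} ∋ X.
size 2: {A,D}, {A,M}, {A,V} …(+3); under {A,D} W still reaches {V,X} ∋ X.
W↔X cannot be blocked by any observed set — no back-door set.
No mediator lies on a directed W→…→X path.
Neither criterion identifies P(X|do(W)) in this graph.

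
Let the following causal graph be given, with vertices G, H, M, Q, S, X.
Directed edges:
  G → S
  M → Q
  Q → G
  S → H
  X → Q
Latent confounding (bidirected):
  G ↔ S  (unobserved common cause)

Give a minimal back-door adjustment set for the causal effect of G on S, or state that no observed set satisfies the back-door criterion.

desc(G)\{G}={H,S}; candidates ⊆ {M,Q,X}.
G↔S: latent back-door arc(s) into G.
size 0: {}; under {} G still reaches {H,M,Q,S,X} ∋ S.
size 1: {M}, {Q}, {X}; under {M} G still reaches {H,Q,S,X} ∋ S.
size 2: {M,Q}, {M,X}, {Q,X}; under {M,Q} G still reaches {H,S} ∋ S.
G↔S cannot be blocked by any observed set — no back-door set.

G→S: no observed back-door set.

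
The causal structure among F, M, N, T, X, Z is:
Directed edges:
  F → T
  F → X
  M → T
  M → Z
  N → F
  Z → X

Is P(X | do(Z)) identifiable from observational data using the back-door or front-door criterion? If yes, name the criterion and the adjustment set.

desc(Z)\{Z}={X}; candidates ⊆ {F,M,N,T}.
∅: Z⊥X given ∅ in G with Z→· removed — back-door holds.
P(X|do(Z)) = P(X|Z) — no adjustment needed.

P(X|do(Z)): backdoor, adjust for ∅.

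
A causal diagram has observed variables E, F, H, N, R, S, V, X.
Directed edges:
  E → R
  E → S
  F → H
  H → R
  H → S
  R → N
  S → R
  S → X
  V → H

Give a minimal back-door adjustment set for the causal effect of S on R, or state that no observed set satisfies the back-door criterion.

desc(S)\{S}={N,R,X}; candidates ⊆ {E,F,H,V}.
size 0: {}; under {} S still reaches {E,F,H,N,R,V} ∋ R.
size 1: {E}, {F}, {H} …(+1); under {E} S still reaches {F,H,N,R,V} ∋ R.
{E,H}: S⊥R given {E,H} in G with S→· removed — back-door holds.

S→R: minimal back-door set {E, H}.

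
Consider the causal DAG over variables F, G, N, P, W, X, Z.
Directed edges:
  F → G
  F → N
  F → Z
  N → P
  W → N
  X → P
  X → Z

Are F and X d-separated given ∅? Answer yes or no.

Yes — F ⊥ X | ∅.

Bayes-Ball from F | ∅ reaches {G,N,P,Z}.
X ∉ reach(F|∅) ⇒ F ⊥ X | ∅.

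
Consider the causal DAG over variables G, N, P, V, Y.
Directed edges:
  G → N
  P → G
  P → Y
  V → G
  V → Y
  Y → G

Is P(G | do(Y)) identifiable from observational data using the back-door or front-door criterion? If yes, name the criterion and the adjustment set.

desc(Y)\{Y}={G,N}; candidates ⊆ {P,V}.
size 0: {}; under {} Y still reaches {G,N,P,V} ∋ G.
size 1: {P}, {V}; under {P} Y still reaches {G,N,V} ∋ G.
{P,V}: Y⊥G given {P,V} in G with Y→· removed — back-door holds.
P(G|do(Y)) = Σ_{P,V} P(G|Y,P,V)·P(P,V).

P(G|do(Y)): backdoor, adjust for {P, V}.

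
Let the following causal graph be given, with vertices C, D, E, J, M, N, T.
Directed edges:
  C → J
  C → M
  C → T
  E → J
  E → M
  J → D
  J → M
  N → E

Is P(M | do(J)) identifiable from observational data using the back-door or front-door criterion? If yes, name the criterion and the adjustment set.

desc(J)\{J}={D,M}; candidates ⊆ {C,E,N,T}.
size 0: {}; under {} J still reaches {C,E,M,N,T} ∋ M.
size 1: {C}, {E}, {N} …(+1); under {C} J still reaches {E,M,N} ∋ M.
{C,E}: J⊥M given {C,E} in G with J→· removed — back-door holds.
P(M|do(J)) = Σ_{C,E} P(M|J,C,E)·P(C,E).

P(M|do(J)): backdoor, adjust for {C, E}.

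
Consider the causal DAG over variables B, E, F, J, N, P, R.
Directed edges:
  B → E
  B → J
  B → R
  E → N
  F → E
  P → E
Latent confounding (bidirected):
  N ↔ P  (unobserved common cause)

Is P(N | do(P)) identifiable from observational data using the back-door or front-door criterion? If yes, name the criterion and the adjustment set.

P(N|do(P)): frontdoor, adjust for {E}.

desc(P)\{P}={E,N}; candidates ⊆ {B,F,J,R}.
P↔N: latent back-door arc(s) into P.
size 0: {}; under {} P still reaches {N} ∋ N.
size 1: {B}, {F}, {J} …(+1); under {B} P still reaches {N} ∋ N.
size 2: {B,F}, {B,J}, {B,R} …(+3); under {B,F} P still reaches {N} ∋ N.
P↔N cannot be blocked by any observed set — no back-door set.
{E}: (i) intercepts every directed P→N path; (ii) no back-door P→{E}; (iii) {P} blocks every back-door {E}→N. Front-door holds.
P(N|do(P)) = Σ_{E} P(E|P) Σ_{P'} P(N|E,P')P(P').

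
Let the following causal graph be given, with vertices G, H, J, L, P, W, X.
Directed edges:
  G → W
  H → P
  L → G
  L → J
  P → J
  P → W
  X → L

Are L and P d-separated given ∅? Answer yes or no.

Yes — L ⊥ P | ∅.

Bayes-Ball from L | ∅ reaches {G,J,W,X}.
P ∉ reach(L|∅) ⇒ L ⊥ P | ∅.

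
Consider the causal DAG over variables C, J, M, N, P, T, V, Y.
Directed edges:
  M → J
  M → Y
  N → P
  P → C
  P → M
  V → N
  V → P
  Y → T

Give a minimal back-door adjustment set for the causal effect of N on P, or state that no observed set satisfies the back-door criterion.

desc(N)\{N}={C,J,M,P,T,Y}; candidates ⊆ {V}.
size 0: {}; under {} N still reaches {C,J,M,P,T,V,Y} ∋ P.
{V}: N⊥P given {V} in G with N→· removed — back-door holds.

N→P: minimal back-door set {V}.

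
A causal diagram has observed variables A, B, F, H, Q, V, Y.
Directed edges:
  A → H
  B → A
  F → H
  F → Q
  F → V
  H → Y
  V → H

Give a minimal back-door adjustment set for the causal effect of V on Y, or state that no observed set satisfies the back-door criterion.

desc(V)\{V}={H,Y}; candidates ⊆ {A,B,F,Q}.
size 0: {}; under {} V still reaches {F,H,Q,Y} ∋ Y.
{F}: V⊥Y given {F} in G with V→· removed — back-door holds.

V→Y: minimal back-door set {F}.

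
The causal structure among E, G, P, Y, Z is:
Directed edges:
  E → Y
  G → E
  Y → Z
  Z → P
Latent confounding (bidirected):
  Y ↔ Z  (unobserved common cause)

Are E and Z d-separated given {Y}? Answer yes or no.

No — E and Z are d-connected given {Y}.

Bayes-Ball from E | {Y} reaches {G,P,Z}.
Z ∈ reach(E|{Y}) ⇒ E ⊥̸ Z | {Y}.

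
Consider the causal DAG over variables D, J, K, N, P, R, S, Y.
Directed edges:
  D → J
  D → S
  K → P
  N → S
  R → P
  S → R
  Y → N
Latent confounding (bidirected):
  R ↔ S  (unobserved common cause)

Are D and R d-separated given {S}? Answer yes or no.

No — D and R are d-connected given {S}.

Bayes-Ball from D | {S} reaches {J,N,P,R,Y}.
R ∈ reach(D|{S}) ⇒ D ⊥̸ R | {S}.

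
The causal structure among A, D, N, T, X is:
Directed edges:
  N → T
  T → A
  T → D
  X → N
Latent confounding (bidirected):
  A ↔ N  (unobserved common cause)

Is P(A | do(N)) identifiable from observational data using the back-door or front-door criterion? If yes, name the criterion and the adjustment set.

P(A|do(N)): frontdoor, adjust for {T}.

desc(N)\{N}={A,D,T}; candidates ⊆ {X}.
N↔A: latent back-door arc(s) into N.
size 0: {}; under {} N still reaches {A,X} ∋ A.
size 1: {X}; under {X} N still reaches {A} ∋ A.
N↔A cannot be blocked by any observed set — no back-door set.
{T}: (i) intercepts every directed N→A path; (ii) no back-door N→{T}; (iii) {N} blocks every back-door {T}→A. Front-door holds.
P(A|do(N)) = Σ_{T} P(T|N) Σ_{N'} P(A|T,N')P(N').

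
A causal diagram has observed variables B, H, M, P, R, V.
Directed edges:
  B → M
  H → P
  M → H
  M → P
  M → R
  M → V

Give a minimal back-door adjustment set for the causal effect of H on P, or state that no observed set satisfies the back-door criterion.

desc(H)\{H}={P}; candidates ⊆ {B,M,R,V}.
size 0: {}; under {} H still reaches {B,M,P,R,V} ∋ P.
{M}: H⊥P given {M} in G with H→· removed — back-door holds.

H→P: minimal back-door set {M}.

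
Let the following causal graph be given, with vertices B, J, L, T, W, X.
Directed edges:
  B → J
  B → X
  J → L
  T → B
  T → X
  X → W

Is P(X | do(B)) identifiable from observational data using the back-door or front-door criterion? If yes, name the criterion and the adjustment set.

desc(B)\{B}={J,L,W,X}; candidates ⊆ {T}.
size 0: {}; under {} B still reaches {T,W,X} ∋ X.
{T}: B⊥X given {T} in G with B→· removed — back-door holds.
P(X|do(B)) = Σ_{T} P(X|B,T)·P(T).

P(X|do(B)): backdoor, adjust for {T}.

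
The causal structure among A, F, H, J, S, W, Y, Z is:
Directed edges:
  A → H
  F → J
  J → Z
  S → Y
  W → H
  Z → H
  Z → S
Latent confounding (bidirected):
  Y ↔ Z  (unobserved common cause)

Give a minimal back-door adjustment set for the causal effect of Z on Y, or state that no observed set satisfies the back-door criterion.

Z→Y: no observed back-door set.

desc(Z)\{Z}={H,S,Y}; candidates ⊆ {A,F,J,W}.
Z↔Y: latent back-door arc(s) into Z.
size 0: {}; under {} Z still reaches {F,J,Y} ∋ Y.
size 1: {A}, {F}, {J} …(+1); under {A} Z still reaches {F,J,Y} ∋ Y.
size 2: {A,F}, {A,J}, {A,W} …(+3); under {A,F} Z still reaches {J,Y} ∋ Y.
Z↔Y cannot be blocked by any observed set — no back-door set.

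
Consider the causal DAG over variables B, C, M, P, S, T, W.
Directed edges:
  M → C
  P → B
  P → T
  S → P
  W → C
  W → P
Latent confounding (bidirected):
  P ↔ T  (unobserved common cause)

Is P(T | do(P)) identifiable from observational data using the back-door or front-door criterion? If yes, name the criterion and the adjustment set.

P(T|do(P)): not identifiable (no BD/FD set).

desc(P)\{P}={B,T}; candidates ⊆ {C,M,S,W}.
P↔T: latent back-door arc(s) into P.
size 0: {}; under {} P still reaches {C,S,T,W} ∋ T.
size 1: {C}, {M}, {S} …(+1); under {C} P still reaches {M,S,T,W} ∋ T.
size 2: {C,M}, {C,S}, {C,W} …(+3); under {C,M} P still reaches {S,T,W} ∋ T.
P↔T cannot be blocked by any observed set — no back-door set.
No mediator lies on a directed P→…→T path.
Neither criterion identifies P(T|do(P)) in this graph.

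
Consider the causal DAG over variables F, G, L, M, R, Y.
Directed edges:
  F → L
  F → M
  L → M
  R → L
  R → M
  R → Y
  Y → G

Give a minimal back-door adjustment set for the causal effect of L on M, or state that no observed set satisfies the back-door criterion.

desc(L)\{L}={M}; candidates ⊆ {F,G,R,Y}.
size 0: {}; under {} L still reaches {F,G,M,R,Y} ∋ M.
size 1: {F}, {G}, {R} …(+1); under {F} L still reaches {G,M,R,Y} ∋ M.
{F,R}: L⊥M given {F,R} in G with L→· removed — back-door holds.

L→M: minimal back-door set {F, R}.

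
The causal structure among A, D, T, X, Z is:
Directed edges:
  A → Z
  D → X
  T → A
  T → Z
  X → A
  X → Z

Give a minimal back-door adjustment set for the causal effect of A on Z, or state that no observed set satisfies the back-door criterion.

desc(A)\{A}={Z}; candidates ⊆ {D,T,X}.
size 0: {}; under {} A still reaches {D,T,X,Z} ∋ Z.
size 1: {D}, {T}, {X}; under {D} A still reaches {T,X,Z} ∋ Z.
{T,X}: A⊥Z given {T,X} in G with A→· removed — back-door holds.

A→Z: minimal back-door set {T, X}.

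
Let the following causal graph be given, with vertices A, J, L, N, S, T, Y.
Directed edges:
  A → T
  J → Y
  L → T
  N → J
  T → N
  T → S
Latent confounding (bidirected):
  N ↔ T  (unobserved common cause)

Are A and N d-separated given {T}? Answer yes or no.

Bayes-Ball from A | {T} reaches {J,L,N,Y}.
N ∈ reach(A|{T}) ⇒ A ⊥̸ N | {T}.

No — A and N are d-connected given {T}.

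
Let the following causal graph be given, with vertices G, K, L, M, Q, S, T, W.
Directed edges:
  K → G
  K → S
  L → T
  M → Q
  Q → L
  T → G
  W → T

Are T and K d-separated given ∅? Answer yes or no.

Yes — T ⊥ K | ∅.

Bayes-Ball from T | ∅ reaches {G,L,M,Q,W}.
K ∉ reach(T|∅) ⇒ T ⊥ K | ∅.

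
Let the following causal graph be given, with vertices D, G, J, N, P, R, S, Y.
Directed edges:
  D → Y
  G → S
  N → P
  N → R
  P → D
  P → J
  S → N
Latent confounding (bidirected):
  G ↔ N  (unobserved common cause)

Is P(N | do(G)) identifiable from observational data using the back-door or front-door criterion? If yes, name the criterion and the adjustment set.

P(N|do(G)): frontdoor, adjust for {S}.

desc(G)\{G}={D,J,N,P,R,S,Y}; candidates ⊆ {—}.
G↔N: latent back-door arc(s) into G.
size 0: {}; under {} G still reaches {D,J,N,P,R,Y} ∋ N.
G↔N cannot be blocked by any observed set — no back-door set.
{S}: (i) intercepts every directed G→N path; (ii) no back-door G→{S}; (iii) {G} blocks every back-door {S}→N. Front-door holds.
P(N|do(G)) = Σ_{S} P(S|G) Σ_{G'} P(N|S,G')P(G').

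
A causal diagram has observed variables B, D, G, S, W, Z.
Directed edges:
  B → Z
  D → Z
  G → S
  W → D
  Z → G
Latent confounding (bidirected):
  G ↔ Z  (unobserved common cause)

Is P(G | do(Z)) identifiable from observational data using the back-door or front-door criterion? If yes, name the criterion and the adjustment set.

desc(Z)\{Z}={G,S}; candidates ⊆ {B,D,W}.
Z↔G: latent back-door arc(s) into Z.
size 0: {}; under {} Z still reaches {B,D,G,S,W} ∋ G.
size 1: {B}, {D}, {W}; under {B} Z still reaches {D,G,S,W} ∋ G.
size 2: {B,D}, {B,W}, {D,W}; under {B,D} Z still reaches {G,S} ∋ G.
Z↔G cannot be blocked by any observed set — no back-door set.
No mediator lies on a directed Z→…→G path.
Neither criterion identifies P(G|do(Z)) in this graph.

P(G|do(Z)): not identifiable (no BD/FD set).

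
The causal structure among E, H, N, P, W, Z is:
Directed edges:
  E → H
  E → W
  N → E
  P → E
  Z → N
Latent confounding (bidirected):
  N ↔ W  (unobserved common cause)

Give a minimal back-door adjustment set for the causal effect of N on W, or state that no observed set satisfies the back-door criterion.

N→W: no observed back-door set.

desc(N)\{N}={E,H,W}; candidates ⊆ {P,Z}.
N↔W: latent back-door arc(s) into N.
size 0: {}; under {} N still reaches {W,Z} ∋ W.
size 1: {P}, {Z}; under {P} N still reaches {W,Z} ∋ W.
size 2: {P,Z}; under {P,Z} N still reaches {W} ∋ W.
N↔W cannot be blocked by any observed set — no back-door set.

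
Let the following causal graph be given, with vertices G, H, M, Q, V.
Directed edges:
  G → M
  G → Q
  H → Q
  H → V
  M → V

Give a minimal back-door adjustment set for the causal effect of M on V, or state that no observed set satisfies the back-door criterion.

M→V: minimal back-door set ∅.

desc(M)\{M}={V}; candidates ⊆ {G,H,Q}.
∅: M⊥V given ∅ in G with M→· removed — back-door holds.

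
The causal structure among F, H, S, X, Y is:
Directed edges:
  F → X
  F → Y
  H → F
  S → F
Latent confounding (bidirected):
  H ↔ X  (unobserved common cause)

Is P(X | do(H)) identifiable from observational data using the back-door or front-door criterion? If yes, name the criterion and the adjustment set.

P(X|do(H)): frontdoor, adjust for {F}.

desc(H)\{H}={F,X,Y}; candidates ⊆ {S}.
H↔X: latent back-door arc(s) into H.
size 0: {}; under {} H still reaches {X} ∋ X.
size 1: {S}; under {S} H still reaches {X} ∋ X.
H↔X cannot be blocked by any observed set — no back-door set.
{F}: (i) intercepts every directed H→X path; (ii) no back-door H→{F}; (iii) {H} blocks every back-door {F}→X. Front-door holds.
P(X|do(H)) = Σ_{F} P(F|H) Σ_{H'} P(X|F,H')P(H').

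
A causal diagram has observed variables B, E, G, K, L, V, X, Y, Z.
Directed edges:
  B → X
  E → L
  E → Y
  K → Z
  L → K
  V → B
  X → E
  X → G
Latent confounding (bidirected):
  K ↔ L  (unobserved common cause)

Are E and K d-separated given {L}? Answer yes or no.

Bayes-Ball from E | {L} reaches {B,G,K,V,X,Y,Z}.
K ∈ reach(E|{L}) ⇒ E ⊥̸ K | {L}.

No — E and K are d-connected given {L}.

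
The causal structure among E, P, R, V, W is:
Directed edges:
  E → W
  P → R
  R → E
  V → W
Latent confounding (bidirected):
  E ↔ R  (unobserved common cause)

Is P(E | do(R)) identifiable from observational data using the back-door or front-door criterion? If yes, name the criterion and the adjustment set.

P(E|do(R)): not identifiable (no BD/FD set).

desc(R)\{R}={E,W}; candidates ⊆ {P,V}.
R↔E: latent back-door arc(s) into R.
size 0: {}; under {} R still reaches {E,P,W} ∋ E.
size 1: {P}, {V}; under {P} R still reaches {E,W} ∋ E.
size 2: {P,V}; under {P,V} R still reaches {E,W} ∋ E.
R↔E cannot be blocked by any observed set — no back-door set.
No mediator lies on a directed R→…→E path.
Neither criterion identifies P(E|do(R)) in this graph.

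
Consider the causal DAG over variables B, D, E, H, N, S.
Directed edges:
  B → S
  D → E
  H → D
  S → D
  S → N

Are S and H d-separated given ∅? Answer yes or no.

Yes — S ⊥ H | ∅.

Bayes-Ball from S | ∅ reaches {B,D,E,N}.
H ∉ reach(S|∅) ⇒ S ⊥ H | ∅.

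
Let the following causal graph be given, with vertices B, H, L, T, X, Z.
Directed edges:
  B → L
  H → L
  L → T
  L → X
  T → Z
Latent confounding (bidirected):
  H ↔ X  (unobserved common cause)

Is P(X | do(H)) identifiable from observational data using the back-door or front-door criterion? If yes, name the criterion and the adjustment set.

desc(H)\{H}={L,T,X,Z}; candidates ⊆ {B}.
H↔X: latent back-door arc(s) into H.
size 0: {}; under {} H still reaches {X} ∋ X.
size 1: {B}; under {B} H still reaches {X} ∋ X.
H↔X cannot be blocked by any observed set — no back-door set.
{L}: (i) intercepts every directed H→X path; (ii) no back-door H→{L}; (iii) {H} blocks every back-door {L}→X. Front-door holds.
P(X|do(H)) = Σ_{L} P(L|H) Σ_{H'} P(X|L,H')P(H').

P(X|do(H)): frontdoor, adjust for {L}.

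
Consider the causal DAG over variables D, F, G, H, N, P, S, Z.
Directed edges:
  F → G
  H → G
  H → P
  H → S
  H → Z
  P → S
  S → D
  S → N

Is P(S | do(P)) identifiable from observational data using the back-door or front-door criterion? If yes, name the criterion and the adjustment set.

P(S|do(P)): backdoor, adjust for {H}.

desc(P)\{P}={D,N,S}; candidates ⊆ {F,G,H,Z}.
size 0: {}; under {} P still reaches {D,G,H,N,S,Z} ∋ S.
{H}: P⊥S given {H} in G with P→· removed — back-door holds.
P(S|do(P)) = Σ_{H} P(S|P,H)·P(H).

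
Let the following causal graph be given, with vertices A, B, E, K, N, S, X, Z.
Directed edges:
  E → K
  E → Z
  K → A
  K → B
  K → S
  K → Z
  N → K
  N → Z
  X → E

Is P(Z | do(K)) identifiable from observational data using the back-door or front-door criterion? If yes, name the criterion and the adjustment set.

P(Z|do(K)): backdoor, adjust for {E, N}.

desc(K)\{K}={A,B,S,Z}; candidates ⊆ {E,N,X}.
size 0: {}; under {} K still reaches {E,N,X,Z} ∋ Z.
size 1: {E}, {N}, {X}; under {E} K still reaches {N,Z} ∋ Z.
{E,N}: K⊥Z given {E,N} in G with K→· removed — back-door holds.
P(Z|do(K)) = Σ_{E,N} P(Z|K,E,N)·P(E,N).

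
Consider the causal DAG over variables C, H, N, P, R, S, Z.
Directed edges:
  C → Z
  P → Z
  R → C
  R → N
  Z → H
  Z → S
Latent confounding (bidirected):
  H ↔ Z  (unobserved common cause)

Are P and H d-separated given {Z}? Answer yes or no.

Bayes-Ball from P | {Z} reaches {C,H,N,R}.
H ∈ reach(P|{Z}) ⇒ P ⊥̸ H | {Z}.

No — P and H are d-connected given {Z}.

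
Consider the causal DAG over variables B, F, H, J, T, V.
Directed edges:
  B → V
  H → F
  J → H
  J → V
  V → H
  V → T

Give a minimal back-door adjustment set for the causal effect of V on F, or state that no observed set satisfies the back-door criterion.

V→F: minimal back-door set {J}.

desc(V)\{V}={F,H,T}; candidates ⊆ {B,J}.
size 0: {}; under {} V still reaches {B,F,H,J} ∋ F.
{J}: V⊥F given {J} in G with V→· removed — back-door holds.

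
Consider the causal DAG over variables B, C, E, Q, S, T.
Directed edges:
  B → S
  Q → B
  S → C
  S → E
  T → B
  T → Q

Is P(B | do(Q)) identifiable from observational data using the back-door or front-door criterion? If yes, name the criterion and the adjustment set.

P(B|do(Q)): backdoor, adjust for {T}.

desc(Q)\{Q}={B,C,E,S}; candidates ⊆ {T}.
size 0: {}; under {} Q still reaches {B,C,E,S,T} ∋ B.
{T}: Q⊥B given {T} in G with Q→· removed — back-door holds.
P(B|do(Q)) = Σ_{T} P(B|Q,T)·P(T).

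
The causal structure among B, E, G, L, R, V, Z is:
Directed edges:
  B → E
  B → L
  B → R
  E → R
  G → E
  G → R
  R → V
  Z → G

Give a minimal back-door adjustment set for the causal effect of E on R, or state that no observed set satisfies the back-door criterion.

E→R: minimal back-door set {B, G}.

desc(E)\{E}={R,V}; candidates ⊆ {B,G,L,Z}.
size 0: {}; under {} E still reaches {B,G,L,R,V,Z} ∋ R.
size 1: {B}, {G}, {L} …(+1); under {B} E still reaches {G,R,V,Z} ∋ R.
{B,G}: E⊥R given {B,G} in G with E→· removed — back-door holds.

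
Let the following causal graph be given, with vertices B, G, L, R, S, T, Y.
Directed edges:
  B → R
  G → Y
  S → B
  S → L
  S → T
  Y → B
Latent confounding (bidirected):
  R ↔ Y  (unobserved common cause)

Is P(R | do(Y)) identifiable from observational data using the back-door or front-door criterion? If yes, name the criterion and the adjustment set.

P(R|do(Y)): frontdoor, adjust for {B}.

desc(Y)\{Y}={B,R}; candidates ⊆ {G,L,S,T}.
Y↔R: latent back-door arc(s) into Y.
size 0: {}; under {} Y still reaches {G,R} ∋ R.
size 1: {G}, {L}, {S} …(+1); under {G} Y still reaches {R} ∋ R.
size 2: {G,L}, {G,S}, {G,T} …(+3); under {G,L} Y still reaches {R} ∋ R.
Y↔R cannot be blocked by any observed set — no back-door set.
{B}: (i) intercepts every directed Y→R path; (ii) no back-door Y→{B}; (iii) {Y} blocks every back-door {B}→R. Front-door holds.
P(R|do(Y)) = Σ_{B} P(B|Y) Σ_{Y'} P(R|B,Y')P(Y').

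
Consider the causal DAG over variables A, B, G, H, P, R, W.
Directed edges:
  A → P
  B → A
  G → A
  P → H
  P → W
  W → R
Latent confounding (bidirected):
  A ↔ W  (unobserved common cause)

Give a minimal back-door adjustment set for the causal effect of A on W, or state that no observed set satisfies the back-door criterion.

A→W: no observed back-door set.

desc(A)\{A}={H,P,R,W}; candidates ⊆ {B,G}.
A↔W: latent back-door arc(s) into A.
size 0: {}; under {} A still reaches {B,G,R,W} ∋ W.
size 1: {B}, {G}; under {B} A still reaches {G,R,W} ∋ W.
size 2: {B,G}; under {B,G} A still reaches {R,W} ∋ W.
A↔W cannot be blocked by any observed set — no back-door set.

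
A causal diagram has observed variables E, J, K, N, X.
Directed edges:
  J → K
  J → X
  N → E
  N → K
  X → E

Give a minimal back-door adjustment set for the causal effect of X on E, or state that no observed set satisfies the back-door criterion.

X→E: minimal back-door set ∅.

desc(X)\{X}={E}; candidates ⊆ {J,K,N}.
∅: X⊥E given ∅ in G with X→· removed — back-door holds.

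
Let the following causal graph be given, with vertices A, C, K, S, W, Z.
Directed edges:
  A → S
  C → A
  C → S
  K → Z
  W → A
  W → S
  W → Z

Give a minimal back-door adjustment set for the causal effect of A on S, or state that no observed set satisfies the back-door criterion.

A→S: minimal back-door set {C, W}.

desc(A)\{A}={S}; candidates ⊆ {C,K,W,Z}.
size 0: {}; under {} A still reaches {C,S,W,Z} ∋ S.
size 1: {C}, {K}, {W} …(+1); under {C} A still reaches {S,W,Z} ∋ S.
{C,W}: A⊥S given {C,W} in G with A→· removed — back-door holds.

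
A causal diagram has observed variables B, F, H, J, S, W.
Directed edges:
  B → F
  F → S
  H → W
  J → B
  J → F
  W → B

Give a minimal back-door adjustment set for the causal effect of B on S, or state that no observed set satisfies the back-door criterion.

B→S: minimal back-door set {J}.

desc(B)\{B}={F,S}; candidates ⊆ {H,J,W}.
size 0: {}; under {} B still reaches {F,H,J,S,W} ∋ S.
{J}: B⊥S given {J} in G with B→· removed — back-door holds.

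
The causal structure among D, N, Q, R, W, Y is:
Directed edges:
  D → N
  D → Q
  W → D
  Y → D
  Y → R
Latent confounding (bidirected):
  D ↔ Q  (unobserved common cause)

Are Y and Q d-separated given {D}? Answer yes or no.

Bayes-Ball from Y | {D} reaches {Q,R,W}.
Q ∈ reach(Y|{D}) ⇒ Y ⊥̸ Q | {D}.

No — Y and Q are d-connected given {D}.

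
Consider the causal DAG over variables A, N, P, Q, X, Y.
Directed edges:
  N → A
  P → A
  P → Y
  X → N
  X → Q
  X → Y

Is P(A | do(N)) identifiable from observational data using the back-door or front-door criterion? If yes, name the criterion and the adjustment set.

P(A|do(N)): backdoor, adjust for ∅.

desc(N)\{N}={A}; candidates ⊆ {P,Q,X,Y}.
∅: N⊥A given ∅ in G with N→· removed — back-door holds.
P(A|do(N)) = P(A|N) — no adjustment needed.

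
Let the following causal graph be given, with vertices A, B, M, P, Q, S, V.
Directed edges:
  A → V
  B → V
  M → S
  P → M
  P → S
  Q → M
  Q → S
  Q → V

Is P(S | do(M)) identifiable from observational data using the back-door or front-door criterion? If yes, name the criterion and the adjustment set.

P(S|do(M)): backdoor, adjust for {P, Q}.

desc(M)\{M}={S}; candidates ⊆ {A,B,P,Q,V}.
size 0: {}; under {} M still reaches {P,Q,S,V} ∋ S.
size 1: {A}, {B}, {P} …(+2); under {A} M still reaches {P,Q,S,V} ∋ S.
{P,Q}: M⊥S given {P,Q} in G with M→· removed — back-door holds.
P(S|do(M)) = Σ_{P,Q} P(S|M,P,Q)·P(P,Q).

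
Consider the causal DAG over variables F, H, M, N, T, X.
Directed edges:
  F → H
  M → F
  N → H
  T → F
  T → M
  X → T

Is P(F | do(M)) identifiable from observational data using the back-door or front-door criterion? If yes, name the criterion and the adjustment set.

P(F|do(M)): backdoor, adjust for {T}.

desc(M)\{M}={F,H}; candidates ⊆ {N,T,X}.
size 0: {}; under {} M still reaches {F,H,T,X} ∋ F.
{T}: M⊥F given {T} in G with M→· removed — back-door holds.
P(F|do(M)) = Σ_{T} P(F|M,T)·P(T).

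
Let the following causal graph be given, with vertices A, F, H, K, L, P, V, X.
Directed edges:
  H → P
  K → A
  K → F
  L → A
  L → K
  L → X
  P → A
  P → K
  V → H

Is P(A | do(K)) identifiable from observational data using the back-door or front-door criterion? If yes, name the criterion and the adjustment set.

desc(K)\{K}={A,F}; candidates ⊆ {H,L,P,V,X}.
size 0: {}; under {} K still reaches {A,H,L,P,V,X} ∋ A.
size 1: {H}, {L}, {P} …(+2); under {H} K still reaches {A,L,P,X} ∋ A.
{L,P}: K⊥A given {L,P} in G with K→· removed — back-door holds.
P(A|do(K)) = Σ_{L,P} P(A|K,L,P)·P(L,P).

P(A|do(K)): backdoor, adjust for {L, P}.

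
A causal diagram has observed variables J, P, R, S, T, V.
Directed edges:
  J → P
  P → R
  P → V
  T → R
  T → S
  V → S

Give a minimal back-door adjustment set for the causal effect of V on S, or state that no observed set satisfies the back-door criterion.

V→S: minimal back-door set ∅.

desc(V)\{V}={S}; candidates ⊆ {J,P,R,T}.
∅: V⊥S given ∅ in G with V→· removed — back-door holds.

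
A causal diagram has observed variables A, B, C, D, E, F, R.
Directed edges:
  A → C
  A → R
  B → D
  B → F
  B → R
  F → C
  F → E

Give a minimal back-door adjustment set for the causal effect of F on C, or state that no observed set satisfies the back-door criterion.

desc(F)\{F}={C,E}; candidates ⊆ {A,B,D,R}.
∅: F⊥C given ∅ in G with F→· removed — back-door holds.

F→C: minimal back-door set ∅.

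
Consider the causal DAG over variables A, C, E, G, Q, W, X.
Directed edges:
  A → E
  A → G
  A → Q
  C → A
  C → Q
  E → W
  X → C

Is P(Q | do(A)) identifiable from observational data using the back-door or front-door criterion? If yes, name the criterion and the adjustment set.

desc(A)\{A}={E,G,Q,W}; candidates ⊆ {C,X}.
size 0: {}; under {} A still reaches {C,Q,X} ∋ Q.
{C}: A⊥Q given {C} in G with A→· removed — back-door holds.
P(Q|do(A)) = Σ_{C} P(Q|A,C)·P(C).

P(Q|do(A)): backdoor, adjust for {C}.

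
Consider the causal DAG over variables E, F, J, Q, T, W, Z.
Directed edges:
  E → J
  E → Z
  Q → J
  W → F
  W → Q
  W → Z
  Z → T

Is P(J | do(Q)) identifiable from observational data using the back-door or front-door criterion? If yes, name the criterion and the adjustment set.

P(J|do(Q)): backdoor, adjust for ∅.

desc(Q)\{Q}={J}; candidates ⊆ {E,F,T,W,Z}.
∅: Q⊥J given ∅ in G with Q→· removed — back-door holds.
P(J|do(Q)) = P(J|Q) — no adjustment needed.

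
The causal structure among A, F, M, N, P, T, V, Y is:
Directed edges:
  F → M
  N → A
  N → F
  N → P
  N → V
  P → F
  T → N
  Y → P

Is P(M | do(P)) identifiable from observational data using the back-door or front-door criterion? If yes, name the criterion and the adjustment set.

desc(P)\{P}={F,M}; candidates ⊆ {A,N,T,V,Y}.
size 0: {}; under {} P still reaches {A,F,M,N,T,V,Y} ∋ M.
{N}: P⊥M given {N} in G with P→· removed — back-door holds.
P(M|do(P)) = Σ_{N} P(M|P,N)·P(N).

P(M|do(P)): backdoor, adjust for {N}.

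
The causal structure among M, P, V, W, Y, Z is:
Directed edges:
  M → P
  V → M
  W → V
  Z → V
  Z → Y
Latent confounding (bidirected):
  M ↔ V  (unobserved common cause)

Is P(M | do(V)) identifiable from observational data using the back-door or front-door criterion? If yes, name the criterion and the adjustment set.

desc(V)\{V}={M,P}; candidates ⊆ {W,Y,Z}.
V↔M: latent back-door arc(s) into V.
size 0: {}; under {} V still reaches {M,P,W,Y,Z} ∋ M.
size 1: {W}, {Y}, {Z}; under {W} V still reaches {M,P,Y,Z} ∋ M.
size 2: {W,Y}, {W,Z}, {Y,Z}; under {W,Y} V still reaches {M,P,Z} ∋ M.
V↔M cannot be blocked by any observed set — no back-door set.
No mediator lies on a directed V→…→M path.
Neither criterion identifies P(M|do(V)) in this graph.

P(M|do(V)): not identifiable (no BD/FD set).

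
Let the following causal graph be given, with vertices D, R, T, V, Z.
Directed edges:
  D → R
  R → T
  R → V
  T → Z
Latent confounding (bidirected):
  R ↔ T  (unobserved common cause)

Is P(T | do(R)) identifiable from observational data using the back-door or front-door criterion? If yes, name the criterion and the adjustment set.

P(T|do(R)): not identifiable (no BD/FD set).

desc(R)\{R}={T,V,Z}; candidates ⊆ {D}.
R↔T: latent back-door arc(s) into R.
size 0: {}; under {} R still reaches {D,T,Z} ∋ T.
size 1: {D}; under {D} R still reaches {T,Z} ∋ T.
R↔T cannot be blocked by any observed set — no back-door set.
No mediator lies on a directed R→…→T path.
Neither criterion identifies P(T|do(R)) in this graph.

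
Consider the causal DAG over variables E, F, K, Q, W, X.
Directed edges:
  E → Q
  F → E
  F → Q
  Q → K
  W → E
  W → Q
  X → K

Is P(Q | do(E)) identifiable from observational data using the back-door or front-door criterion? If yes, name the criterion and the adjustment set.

desc(E)\{E}={K,Q}; candidates ⊆ {F,W,X}.
size 0: {}; under {} E still reaches {F,K,Q,W} ∋ Q.
size 1: {F}, {W}, {X}; under {F} E still reaches {K,Q,W} ∋ Q.
{F,W}: E⊥Q given {F,W} in G with E→· removed — back-door holds.
P(Q|do(E)) = Σ_{F,W} P(Q|E,F,W)·P(F,W).

P(Q|do(E)): backdoor, adjust for {F, W}.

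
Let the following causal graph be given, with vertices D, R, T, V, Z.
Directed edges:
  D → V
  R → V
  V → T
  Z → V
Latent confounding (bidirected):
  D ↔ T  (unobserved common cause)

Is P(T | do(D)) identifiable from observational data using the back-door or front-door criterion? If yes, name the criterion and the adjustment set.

P(T|do(D)): frontdoor, adjust for {V}.

desc(D)\{D}={T,V}; candidates ⊆ {R,Z}.
D↔T: latent back-door arc(s) into D.
size 0: {}; under {} D still reaches {T} ∋ T.
size 1: {R}, {Z}; under {R} D still reaches {T} ∋ T.
size 2: {R,Z}; under {R,Z} D still reaches {T} ∋ T.
D↔T cannot be blocked by any observed set — no back-door set.
{V}: (i) intercepts every directed D→T path; (ii) no back-door D→{V}; (iii) {D} blocks every back-door {V}→T. Front-door holds.
P(T|do(D)) = Σ_{V} P(V|D) Σ_{D'} P(T|V,D')P(D').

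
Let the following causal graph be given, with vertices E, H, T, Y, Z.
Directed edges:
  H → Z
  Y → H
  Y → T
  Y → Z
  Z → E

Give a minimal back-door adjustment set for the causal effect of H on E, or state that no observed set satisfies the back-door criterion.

H→E: minimal back-door set {Y}.

desc(H)\{H}={E,Z}; candidates ⊆ {T,Y}.
size 0: {}; under {} H still reaches {E,T,Y,Z} ∋ E.
{Y}: H⊥E given {Y} in G with H→· removed — back-door holds.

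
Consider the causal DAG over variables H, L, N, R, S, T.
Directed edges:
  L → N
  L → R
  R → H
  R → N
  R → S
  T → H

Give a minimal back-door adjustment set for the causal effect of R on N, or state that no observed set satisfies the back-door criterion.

desc(R)\{R}={H,N,S}; candidates ⊆ {L,T}.
size 0: {}; under {} R still reaches {L,N} ∋ N.
{L}: R⊥N given {L} in G with R→· removed — back-door holds.

R→N: minimal back-door set {L}.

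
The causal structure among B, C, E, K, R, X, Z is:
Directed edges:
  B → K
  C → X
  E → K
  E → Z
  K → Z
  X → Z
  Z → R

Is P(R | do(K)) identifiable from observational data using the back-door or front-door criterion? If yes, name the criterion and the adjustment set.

P(R|do(K)): backdoor, adjust for {E}.

desc(K)\{K}={R,Z}; candidates ⊆ {B,C,E,X}.
size 0: {}; under {} K still reaches {B,E,R,Z} ∋ R.
{E}: K⊥R given {E} in G with K→· removed — back-door holds.
P(R|do(K)) = Σ_{E} P(R|K,E)·P(E).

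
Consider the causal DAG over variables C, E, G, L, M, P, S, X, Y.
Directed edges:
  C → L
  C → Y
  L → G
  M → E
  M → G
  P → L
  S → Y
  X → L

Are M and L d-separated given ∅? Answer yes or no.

Yes — M ⊥ L | ∅.

Bayes-Ball from M | ∅ reaches {E,G}.
L ∉ reach(M|∅) ⇒ M ⊥ L | ∅.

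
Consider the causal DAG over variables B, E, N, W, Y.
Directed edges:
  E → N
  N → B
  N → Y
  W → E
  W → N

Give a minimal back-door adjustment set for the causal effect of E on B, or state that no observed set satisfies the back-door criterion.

desc(E)\{E}={B,N,Y}; candidates ⊆ {W}.
size 0: {}; under {} E still reaches {B,N,W,Y} ∋ B.
{W}: E⊥B given {W} in G with E→· removed — back-door holds.

E→B: minimal back-door set {W}.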